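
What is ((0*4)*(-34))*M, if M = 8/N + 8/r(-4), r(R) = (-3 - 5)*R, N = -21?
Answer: 0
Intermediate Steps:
r(R) = -8*R
M = -11/84 (M = 8/(-21) + 8/((-8*(-4))) = 8*(-1/21) + 8/32 = -8/21 + 8*(1/32) = -8/21 + 1/4 = -11/84 ≈ -0.13095)
((0*4)*(-34))*M = ((0*4)*(-34))*(-11/84) = (0*(-34))*(-11/84) = 0*(-11/84) = 0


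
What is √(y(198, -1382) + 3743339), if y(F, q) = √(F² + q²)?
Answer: √(3743339 + 2*√487282) ≈ 1935.1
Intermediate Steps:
√(y(198, -1382) + 3743339) = √(√(198² + (-1382)²) + 3743339) = √(√(39204 + 1909924) + 3743339) = √(√1949128 + 3743339) = √(2*√487282 + 3743339) = √(3743339 + 2*√487282)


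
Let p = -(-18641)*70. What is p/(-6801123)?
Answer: -186410/971589 ≈ -0.19186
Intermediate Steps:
p = 1304870 (p = -2663*(-490) = 1304870)
p/(-6801123) = 1304870/(-6801123) = 1304870*(-1/6801123) = -186410/971589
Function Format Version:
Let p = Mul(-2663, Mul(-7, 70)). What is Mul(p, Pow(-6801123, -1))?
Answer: Rational(-186410, 971589) ≈ -0.19186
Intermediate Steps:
p = 1304870 (p = Mul(-2663, -490) = 1304870)
Mul(p, Pow(-6801123, -1)) = Mul(1304870, Pow(-6801123, -1)) = Mul(1304870, Rational(-1, 6801123)) = Rational(-186410, 971589)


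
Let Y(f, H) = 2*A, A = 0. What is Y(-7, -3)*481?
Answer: 0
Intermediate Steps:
Y(f, H) = 0 (Y(f, H) = 2*0 = 0)
Y(-7, -3)*481 = 0*481 = 0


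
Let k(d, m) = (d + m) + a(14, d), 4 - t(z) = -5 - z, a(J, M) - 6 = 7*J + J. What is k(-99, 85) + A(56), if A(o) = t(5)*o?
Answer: 888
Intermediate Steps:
a(J, M) = 6 + 8*J (a(J, M) = 6 + (7*J + J) = 6 + 8*J)
t(z) = 9 + z (t(z) = 4 - (-5 - z) = 4 + (5 + z) = 9 + z)
k(d, m) = 118 + d + m (k(d, m) = (d + m) + (6 + 8*14) = (d + m) + (6 + 112) = (d + m) + 118 = 118 + d + m)
A(o) = 14*o (A(o) = (9 + 5)*o = 14*o)
k(-99, 85) + A(56) = (118 - 99 + 85) + 14*56 = 104 + 784 = 888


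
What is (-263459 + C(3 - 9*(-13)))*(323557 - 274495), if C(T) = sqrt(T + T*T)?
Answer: -12925825458 + 1079364*sqrt(30) ≈ -1.2920e+10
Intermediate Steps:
C(T) = sqrt(T + T**2)
(-263459 + C(3 - 9*(-13)))*(323557 - 274495) = (-263459 + sqrt((3 - 9*(-13))*(1 + (3 - 9*(-13)))))*(323557 - 274495) = (-263459 + sqrt((3 + 117)*(1 + (3 + 117))))*49062 = (-263459 + sqrt(120*(1 + 120)))*49062 = (-263459 + sqrt(120*121))*49062 = (-263459 + sqrt(14520))*49062 = (-263459 + 22*sqrt(30))*49062 = -12925825458 + 1079364*sqrt(30)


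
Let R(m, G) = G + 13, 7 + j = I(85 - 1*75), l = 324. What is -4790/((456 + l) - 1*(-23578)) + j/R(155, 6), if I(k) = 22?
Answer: 380/641 ≈ 0.59282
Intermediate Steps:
j = 15 (j = -7 + 22 = 15)
R(m, G) = 13 + G
-4790/((456 + l) - 1*(-23578)) + j/R(155, 6) = -4790/((456 + 324) - 1*(-23578)) + 15/(13 + 6) = -4790/(780 + 23578) + 15/19 = -4790/24358 + 15*(1/19) = -4790*1/24358 + 15/19 = -2395/12179 + 15/19 = 380/641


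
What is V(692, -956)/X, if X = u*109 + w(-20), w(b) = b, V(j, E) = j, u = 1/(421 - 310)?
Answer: -76812/2111 ≈ -36.387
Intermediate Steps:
u = 1/111 ≈ 0.0090090
X = -2111/111 (X = (1/111)*109 - 20 = 109/111 - 20 = -2111/111 ≈ -19.018)
V(692, -956)/X = 692/(-2111/111) = 692*(-111/2111) = -76812/2111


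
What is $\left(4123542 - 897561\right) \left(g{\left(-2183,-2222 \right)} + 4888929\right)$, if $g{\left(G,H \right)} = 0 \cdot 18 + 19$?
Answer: $15771653357988$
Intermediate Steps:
$g{\left(G,H \right)} = 19$ ($g{\left(G,H \right)} = 0 + 19 = 19$)
$\left(4123542 - 897561\right) \left(g{\left(-2183,-2222 \right)} + 4888929\right) = \left(4123542 - 897561\right) \left(19 + 4888929\right) = 3225981 \cdot 4888948 = 15771653357988$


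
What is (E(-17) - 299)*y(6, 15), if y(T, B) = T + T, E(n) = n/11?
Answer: -39672/11 ≈ -3606.5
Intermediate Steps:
E(n) = n/11 (E(n) = n*(1/11) = n/11)
y(T, B) = 2*T
(E(-17) - 299)*y(6, 15) = ((1/11)*(-17) - 299)*(2*6) = (-17/11 - 299)*12 = -3306/11*12 = -39672/11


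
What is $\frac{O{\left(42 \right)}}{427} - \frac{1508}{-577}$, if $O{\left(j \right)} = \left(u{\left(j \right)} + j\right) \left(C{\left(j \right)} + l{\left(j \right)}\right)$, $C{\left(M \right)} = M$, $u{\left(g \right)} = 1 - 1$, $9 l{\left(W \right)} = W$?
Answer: $\frac{253548}{35197} \approx 7.2037$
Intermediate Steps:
$l{\left(W \right)} = \frac{W}{9}$
$u{\left(g \right)} = 0$
$O{\left(j \right)} = \frac{10 j^{2}}{9}$ ($O{\left(j \right)} = \left(0 + j\right) \left(j + \frac{j}{9}\right) = j \frac{10 j}{9} = \frac{10 j^{2}}{9}$)
$\frac{O{\left(42 \right)}}{427} - \frac{1508}{-577} = \frac{\frac{10}{9} \cdot 42^{2}}{427} - \frac{1508}{-577} = \frac{10}{9} \cdot 1764 \cdot \frac{1}{427} - - \frac{1508}{577} = 1960 \cdot \frac{1}{427} + \frac{1508}{577} = \frac{280}{61} + \frac{1508}{577} = \frac{253548}{35197}$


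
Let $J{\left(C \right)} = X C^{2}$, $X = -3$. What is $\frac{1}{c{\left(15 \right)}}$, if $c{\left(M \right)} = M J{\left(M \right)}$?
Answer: $- \frac{1}{10125} \approx -9.8765 \cdot 10^{-5}$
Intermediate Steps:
$J{\left(C \right)} = - 3 C^{2}$
$c{\left(M \right)} = - 3 M^{3}$ ($c{\left(M \right)} = M \left(- 3 M^{2}\right) = - 3 M^{3}$)
$\frac{1}{c{\left(15 \right)}} = \frac{1}{\left(-3\right) 15^{3}} = \frac{1}{\left(-3\right) 3375} = \frac{1}{-10125} = - \frac{1}{10125}$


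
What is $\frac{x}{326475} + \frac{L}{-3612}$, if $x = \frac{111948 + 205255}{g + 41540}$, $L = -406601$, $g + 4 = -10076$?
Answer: $\frac{87003349577932}{772885488375} \approx 112.57$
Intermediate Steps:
$g = -10080$ ($g = -4 - 10076 = -10080$)
$x = \frac{317203}{31460}$ ($x = \frac{111948 + 205255}{-10080 + 41540} = \frac{317203}{31460} \approx 10.083$)
$\frac{x}{326475} + \frac{L}{-3612} = \frac{317203}{31460 \cdot 326475} - \frac{406601}{-3612} = \frac{317203}{31460} \cdot \frac{1}{326475} - - \frac{406601}{3612} = \frac{317203}{10270903500} + \frac{406601}{3612} = \frac{87003349577932}{772885488375}$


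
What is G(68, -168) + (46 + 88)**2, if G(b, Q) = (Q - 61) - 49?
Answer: 17678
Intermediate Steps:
G(b, Q) = -110 + Q (G(b, Q) = (-61 + Q) - 49 = -110 + Q)
G(68, -168) + (46 + 88)**2 = (-110 - 168) + (46 + 88)**2 = -278 + 134**2 = -278 + 17956 = 17678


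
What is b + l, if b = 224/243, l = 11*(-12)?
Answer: -31852/243 ≈ -131.08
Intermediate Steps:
l = -132
b = 224/243 (b = 224*(1/243) = 224/243 ≈ 0.92181)
b + l = 224/243 - 132 = -31852/243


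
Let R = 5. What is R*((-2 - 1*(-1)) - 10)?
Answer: -55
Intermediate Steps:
R*((-2 - 1*(-1)) - 10) = 5*((-2 - 1*(-1)) - 10) = 5*((-2 + 1) - 10) = 5*(-1 - 10) = 5*(-11) = -55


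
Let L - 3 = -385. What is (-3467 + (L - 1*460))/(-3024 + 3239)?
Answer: -4309/215 ≈ -20.042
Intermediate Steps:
L = -382 (L = 3 - 385 = -382)
(-3467 + (L - 1*460))/(-3024 + 3239) = (-3467 + (-382 - 1*460))/(-3024 + 3239) = (-3467 + (-382 - 460))/215 = (-3467 - 842)*(1/215) = -4309*1/215 = -4309/215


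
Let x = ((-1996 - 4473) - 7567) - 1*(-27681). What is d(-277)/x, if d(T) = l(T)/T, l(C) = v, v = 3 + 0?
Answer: -3/3779665 ≈ -7.9372e-7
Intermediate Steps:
v = 3
l(C) = 3
d(T) = 3/T
x = 13645 (x = (-6469 - 7567) + 27681 = -14036 + 27681 = 13645)
d(-277)/x = (3/(-277))/13645 = (3*(-1/277))*(1/13645) = -3/277*1/13645 = -3/3779665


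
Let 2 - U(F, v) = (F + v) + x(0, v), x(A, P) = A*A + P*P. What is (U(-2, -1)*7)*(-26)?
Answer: -728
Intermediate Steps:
x(A, P) = A**2 + P**2
U(F, v) = 2 - F - v - v**2 (U(F, v) = 2 - ((F + v) + (0**2 + v**2)) = 2 - ((F + v) + (0 + v**2)) = 2 - ((F + v) + v**2) = 2 - (F + v + v**2) = 2 + (-F - v - v**2) = 2 - F - v - v**2)
(U(-2, -1)*7)*(-26) = ((2 - 1*(-2) - 1*(-1) - 1*(-1)**2)*7)*(-26) = ((2 + 2 + 1 - 1*1)*7)*(-26) = ((2 + 2 + 1 - 1)*7)*(-26) = (4*7)*(-26) = 28*(-26) = -728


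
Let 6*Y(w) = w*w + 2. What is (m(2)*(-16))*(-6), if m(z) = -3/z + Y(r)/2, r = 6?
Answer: 160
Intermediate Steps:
Y(w) = ⅓ + w²/6 (Y(w) = (w*w + 2)/6 = (w² + 2)/6 = (2 + w²)/6 = ⅓ + w²/6)
m(z) = 19/6 - 3/z (m(z) = -3/z + (⅓ + (⅙)*6²)/2 = -3/z + (⅓ + (⅙)*36)*(½) = -3/z + (⅓ + 6)*(½) = -3/z + (19/3)*(½) = -3/z + 19/6 = 19/6 - 3/z)
(m(2)*(-16))*(-6) = ((19/6 - 3/2)*(-16))*(-6) = ((5/3)*(-16))*(-6) = -80/3*(-6) = 160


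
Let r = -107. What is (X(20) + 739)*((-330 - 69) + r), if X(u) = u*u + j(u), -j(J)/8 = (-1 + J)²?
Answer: 884994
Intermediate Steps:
j(J) = -8*(-1 + J)²
X(u) = u² - 8*(-1 + u)² (X(u) = u*u - 8*(-1 + u)² = u² - 8*(-1 + u)²)
(X(20) + 739)*((-330 - 69) + r) = ((20² - 8*(-1 + 20)²) + 739)*((-330 - 69) - 107) = ((400 - 8*19²) + 739)*(-399 - 107) = ((400 - 8*361) + 739)*(-506) = ((400 - 2888) + 739)*(-506) = (-2488 + 739)*(-506) = -1749*(-506) = 884994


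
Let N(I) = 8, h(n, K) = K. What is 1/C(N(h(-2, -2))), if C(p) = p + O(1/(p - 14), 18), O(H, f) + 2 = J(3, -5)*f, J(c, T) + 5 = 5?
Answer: ⅙ ≈ 0.16667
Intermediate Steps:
J(c, T) = 0 (J(c, T) = -5 + 5 = 0)
O(H, f) = -2 (O(H, f) = -2 + 0*f = -2 + 0 = -2)
C(p) = -2 + p (C(p) = p - 2 = -2 + p)
1/C(N(h(-2, -2))) = 1/(-2 + 8) = 1/6 = ⅙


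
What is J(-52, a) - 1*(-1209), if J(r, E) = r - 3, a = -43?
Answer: 1154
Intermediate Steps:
J(r, E) = -3 + r
J(-52, a) - 1*(-1209) = (-3 - 52) - 1*(-1209) = -55 + 1209 = 1154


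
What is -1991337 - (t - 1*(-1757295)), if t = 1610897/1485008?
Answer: -5566750119953/1485008 ≈ -3.7486e+6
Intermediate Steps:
t = 1610897/1485008 (t = 1610897*(1/1485008) = 1610897/1485008 ≈ 1.0848)
-1991337 - (t - 1*(-1757295)) = -1991337 - (1610897/1485008 - 1*(-1757295)) = -1991337 - (1610897/1485008 + 1757295) = -1991337 - 1*2609598744257/1485008 = -1991337 - 2609598744257/1485008 = -5566750119953/1485008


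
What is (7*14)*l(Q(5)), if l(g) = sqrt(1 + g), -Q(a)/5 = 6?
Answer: 98*I*sqrt(29) ≈ 527.75*I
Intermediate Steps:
Q(a) = -30 (Q(a) = -5*6 = -30)
(7*14)*l(Q(5)) = (7*14)*sqrt(1 - 30) = 98*sqrt(-29) = 98*(I*sqrt(29)) = 98*I*sqrt(29)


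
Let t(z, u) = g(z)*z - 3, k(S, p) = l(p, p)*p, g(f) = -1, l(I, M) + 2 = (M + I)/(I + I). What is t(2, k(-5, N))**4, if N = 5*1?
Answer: 625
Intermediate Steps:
l(I, M) = -2 + (I + M)/(2*I) (l(I, M) = -2 + (M + I)/(I + I) = -2 + (I + M)/((2*I)) = -2 + (I + M)*(1/(2*I)) = -2 + (I + M)/(2*I))
N = 5
k(S, p) = -p (k(S, p) = ((p - 3*p)/(2*p))*p = ((-2*p)/(2*p))*p = -p)
t(z, u) = -3 - z (t(z, u) = -z - 3 = -3 - z)
t(2, k(-5, N))**4 = (-3 - 1*2)**4 = (-3 - 2)**4 = (-5)**4 = 625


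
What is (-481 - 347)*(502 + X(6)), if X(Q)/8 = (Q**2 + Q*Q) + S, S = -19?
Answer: -766728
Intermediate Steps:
X(Q) = -152 + 16*Q**2 (X(Q) = 8*((Q**2 + Q*Q) - 19) = 8*((Q**2 + Q**2) - 19) = 8*(2*Q**2 - 19) = 8*(-19 + 2*Q**2) = -152 + 16*Q**2)
(-481 - 347)*(502 + X(6)) = (-481 - 347)*(502 + (-152 + 16*6**2)) = -828*(502 + (-152 + 16*36)) = -828*(502 + (-152 + 576)) = -828*(502 + 424) = -828*926 = -766728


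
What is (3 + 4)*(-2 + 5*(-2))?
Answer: -84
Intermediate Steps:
(3 + 4)*(-2 + 5*(-2)) = 7*(-2 - 10) = 7*(-12) = -84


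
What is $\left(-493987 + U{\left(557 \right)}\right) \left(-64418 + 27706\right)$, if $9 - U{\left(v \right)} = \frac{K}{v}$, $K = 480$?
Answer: $\frac{10101168248912}{557} \approx 1.8135 \cdot 10^{10}$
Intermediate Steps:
$U{\left(v \right)} = 9 - \frac{480}{v}$
$\left(-493987 + U{\left(557 \right)}\right) \left(-64418 + 27706\right) = \left(-493987 + \left(9 - \frac{480}{557}\right)\right) \left(-64418 + 27706\right) = \left(-493987 + \left(9 - \frac{480}{557}\right)\right) \left(-36712\right) = \left(-493987 + \frac{4533}{557}\right) \left(-36712\right) = \left(- \frac{275146226}{557}\right) \left(-36712\right) = \frac{10101168248912}{557}$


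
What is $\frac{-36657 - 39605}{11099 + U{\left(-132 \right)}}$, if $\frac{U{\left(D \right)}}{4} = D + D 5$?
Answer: $- \frac{76262}{7931} \approx -9.6157$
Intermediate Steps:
$U{\left(D \right)} = 24 D$ ($U{\left(D \right)} = 4 \left(D + D 5\right) = 4 \left(D + 5 D\right) = 4 \cdot 6 D = 24 D$)
$\frac{-36657 - 39605}{11099 + U{\left(-132 \right)}} = \frac{-36657 - 39605}{11099 + 24 \left(-132\right)} = - \frac{76262}{11099 - 3168} = - \frac{76262}{7931}$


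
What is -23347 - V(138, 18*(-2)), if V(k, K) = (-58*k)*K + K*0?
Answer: -311491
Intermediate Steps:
V(k, K) = -58*K*k (V(k, K) = -58*K*k + 0 = -58*K*k)
-23347 - V(138, 18*(-2)) = -23347 - (-58)*18*(-2)*138 = -23347 - (-58)*(-36)*138 = -23347 - 1*288144 = -23347 - 288144 = -311491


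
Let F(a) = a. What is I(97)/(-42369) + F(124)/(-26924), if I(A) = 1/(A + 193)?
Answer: -380904041/82703864310 ≈ -0.0046056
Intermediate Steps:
I(A) = 1/(193 + A)
I(97)/(-42369) + F(124)/(-26924) = 1/((193 + 97)*(-42369)) + 124/(-26924) = -1/42369/290 + 124*(-1/26924) = (1/290)*(-1/42369) - 31/6731 = -1/12287010 - 31/6731 = -380904041/82703864310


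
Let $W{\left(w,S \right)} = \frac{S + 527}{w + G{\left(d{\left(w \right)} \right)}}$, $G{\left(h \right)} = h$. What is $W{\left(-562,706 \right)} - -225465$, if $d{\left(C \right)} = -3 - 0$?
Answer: $\frac{127386492}{565} \approx 2.2546 \cdot 10^{5}$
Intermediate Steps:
$d{\left(C \right)} = -3$ ($d{\left(C \right)} = -3 + 0 = -3$)
$W{\left(w,S \right)} = \frac{527 + S}{-3 + w}$ ($W{\left(w,S \right)} = \frac{S + 527}{w - 3} = \frac{527 + S}{-3 + w}$)
$W{\left(-562,706 \right)} - -225465 = \frac{527 + 706}{-3 - 562} - -225465 = \frac{1}{-565} \cdot 1233 + 225465 = \left(- \frac{1}{565}\right) 1233 + 225465 = - \frac{1233}{565} + 225465 = \frac{127386492}{565}$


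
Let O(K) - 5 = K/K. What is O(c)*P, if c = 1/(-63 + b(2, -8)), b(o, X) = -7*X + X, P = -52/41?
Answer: -312/41 ≈ -7.6098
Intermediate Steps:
P = -52/41 (P = -52*1/41 = -52/41 ≈ -1.2683)
b(o, X) = -6*X
c = -1/15 (c = 1/(-63 - 6*(-8)) = 1/(-63 + 48) = 1/(-15) = -1/15 ≈ -0.066667)
O(K) = 6 (O(K) = 5 + K/K = 5 + 1 = 6)
O(c)*P = 6*(-52/41) = -312/41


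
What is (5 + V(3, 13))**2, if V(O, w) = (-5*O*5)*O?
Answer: 48400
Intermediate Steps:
V(O, w) = -25*O**2 (V(O, w) = (-25*O)*O = -25*O**2)
(5 + V(3, 13))**2 = (5 - 25*3**2)**2 = (5 - 25*9)**2 = (5 - 225)**2 = (-220)**2 = 48400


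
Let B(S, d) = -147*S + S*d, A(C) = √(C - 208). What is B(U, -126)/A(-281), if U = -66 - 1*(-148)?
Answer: 7462*I*√489/163 ≈ 1012.3*I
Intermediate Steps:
U = 82 (U = -66 + 148 = 82)
A(C) = √(-208 + C)
B(U, -126)/A(-281) = (82*(-147 - 126))/(√(-208 - 281)) = (82*(-273))/(√(-489)) = -22386*(-I*√489/489) = -(-7462)*I*√489/163 = 7462*I*√489/163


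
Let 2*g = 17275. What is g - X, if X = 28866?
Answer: -40457/2 ≈ -20229.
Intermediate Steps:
g = 17275/2 (g = (1/2)*17275 = 17275/2 ≈ 8637.5)
g - X = 17275/2 - 1*28866 = 17275/2 - 28866 = -40457/2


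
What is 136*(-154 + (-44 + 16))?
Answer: -24752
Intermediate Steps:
136*(-154 + (-44 + 16)) = 136*(-154 - 28) = 136*(-182) = -24752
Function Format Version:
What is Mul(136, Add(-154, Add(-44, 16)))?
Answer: -24752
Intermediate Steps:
Mul(136, Add(-154, Add(-44, 16))) = Mul(136, Add(-154, -28)) = Mul(136, -182) = -24752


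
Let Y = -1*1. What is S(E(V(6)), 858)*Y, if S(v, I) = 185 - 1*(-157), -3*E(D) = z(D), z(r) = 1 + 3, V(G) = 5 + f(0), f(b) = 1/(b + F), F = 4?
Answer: -342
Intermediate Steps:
f(b) = 1/(4 + b) (f(b) = 1/(b + 4) = 1/(4 + b))
V(G) = 21/4 (V(G) = 5 + 1/(4 + 0) = 5 + 1/4 = 5 + ¼ = 21/4)
Y = -1
z(r) = 4
E(D) = -4/3 (E(D) = -⅓*4 = -4/3)
S(v, I) = 342 (S(v, I) = 185 + 157 = 342)
S(E(V(6)), 858)*Y = 342*(-1) = -342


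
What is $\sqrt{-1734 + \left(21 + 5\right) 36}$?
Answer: $i \sqrt{798} \approx 28.249 i$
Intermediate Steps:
$\sqrt{-1734 + \left(21 + 5\right) 36} = \sqrt{-1734 + 26 \cdot 36} = \sqrt{-1734 + 936} = \sqrt{-798} = i \sqrt{798}$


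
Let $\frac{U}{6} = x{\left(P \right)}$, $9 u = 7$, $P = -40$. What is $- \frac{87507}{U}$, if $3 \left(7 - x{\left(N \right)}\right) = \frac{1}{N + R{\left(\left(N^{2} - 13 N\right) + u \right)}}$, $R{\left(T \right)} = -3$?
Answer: $- \frac{3762801}{1808} \approx -2081.2$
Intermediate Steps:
$u = \frac{7}{9}$ ($u = \frac{1}{9} \cdot 7 = \frac{7}{9} \approx 0.77778$)
$x{\left(N \right)} = 7 - \frac{1}{3 \left(-3 + N\right)}$ ($x{\left(N \right)} = 7 - \frac{1}{3 \left(N - 3\right)} = 7 - \frac{1}{3 \left(-3 + N\right)}$)
$U = \frac{1808}{43}$ ($U = 6 \frac{-64 + 21 \left(-40\right)}{3 \left(-3 - 40\right)} = 6 \frac{-64 - 840}{3 \left(-43\right)} = 6 \cdot \frac{1}{3} \left(- \frac{1}{43}\right) \left(-904\right) = 6 \cdot \frac{904}{129} = \frac{1808}{43} \approx 42.047$)
$- \frac{87507}{U} = - \frac{87507}{\frac{1808}{43}} = \left(-87507\right) \frac{43}{1808} = - \frac{3762801}{1808}$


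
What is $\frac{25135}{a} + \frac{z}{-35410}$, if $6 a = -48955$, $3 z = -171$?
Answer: $- \frac{1067478333}{346699310} \approx -3.079$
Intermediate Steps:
$z = -57$ ($z = \frac{1}{3} \left(-171\right) = -57$)
$a = - \frac{48955}{6}$ ($a = \frac{1}{6} \left(-48955\right) = - \frac{48955}{6} \approx -8159.2$)
$\frac{25135}{a} + \frac{z}{-35410} = \frac{25135}{- \frac{48955}{6}} - \frac{57}{-35410} = 25135 \left(- \frac{6}{48955}\right) - - \frac{57}{35410} = - \frac{30162}{9791} + \frac{57}{35410} = - \frac{1067478333}{346699310}$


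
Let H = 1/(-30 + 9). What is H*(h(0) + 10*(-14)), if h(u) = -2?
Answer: 142/21 ≈ 6.7619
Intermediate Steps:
H = -1/21 (H = 1/(-21) = -1/21 ≈ -0.047619)
H*(h(0) + 10*(-14)) = -(-2 + 10*(-14))/21 = -(-2 - 140)/21 = -1/21*(-142) = 142/21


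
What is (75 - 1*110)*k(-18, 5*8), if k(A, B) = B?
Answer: -1400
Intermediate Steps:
(75 - 1*110)*k(-18, 5*8) = (75 - 1*110)*(5*8) = (75 - 110)*40 = -35*40 = -1400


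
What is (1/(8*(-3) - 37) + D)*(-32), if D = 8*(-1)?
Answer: 15648/61 ≈ 256.52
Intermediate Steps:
D = -8
(1/(8*(-3) - 37) + D)*(-32) = (1/(8*(-3) - 37) - 8)*(-32) = (1/(-24 - 37) - 8)*(-32) = (1/(-61) - 8)*(-32) = (-1/61 - 8)*(-32) = -489/61*(-32) = 15648/61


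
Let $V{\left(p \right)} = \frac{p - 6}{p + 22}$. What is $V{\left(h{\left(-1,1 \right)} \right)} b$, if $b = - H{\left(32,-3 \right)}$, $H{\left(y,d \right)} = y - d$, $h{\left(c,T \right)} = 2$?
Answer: $\frac{35}{6} \approx 5.8333$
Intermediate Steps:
$V{\left(p \right)} = \frac{-6 + p}{22 + p}$
$b = -35$ ($b = - (32 - -3) = - (32 + 3) = \left(-1\right) 35 = -35$)
$V{\left(h{\left(-1,1 \right)} \right)} b = \frac{-6 + 2}{22 + 2} \left(-35\right) = \frac{1}{24} \left(-4\right) \left(-35\right) = \left(- \frac{1}{6}\right) \left(-35\right) = \frac{35}{6}$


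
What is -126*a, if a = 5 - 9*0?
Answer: -630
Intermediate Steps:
a = 5 (a = 5 + 0 = 5)
-126*a = -126*5 = -630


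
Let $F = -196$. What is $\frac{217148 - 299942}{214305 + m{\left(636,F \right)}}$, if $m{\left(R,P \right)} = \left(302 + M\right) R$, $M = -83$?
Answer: $- \frac{27598}{117863} \approx -0.23415$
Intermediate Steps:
$m{\left(R,P \right)} = 219 R$ ($m{\left(R,P \right)} = \left(302 - 83\right) R = 219 R$)
$\frac{217148 - 299942}{214305 + m{\left(636,F \right)}} = \frac{217148 - 299942}{214305 + 219 \cdot 636} = - \frac{82794}{214305 + 139284} = - \frac{82794}{353589} = \left(-82794\right) \frac{1}{353589} = - \frac{27598}{117863}$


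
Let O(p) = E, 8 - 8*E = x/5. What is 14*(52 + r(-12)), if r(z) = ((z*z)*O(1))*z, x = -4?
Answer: -129416/5 ≈ -25883.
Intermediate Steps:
E = 11/10 (E = 1 - (-1)/(2*5) = 1 - ⅛*(-⅘) = 1 + ⅒ = 11/10 ≈ 1.1000)
O(p) = 11/10
r(z) = 11*z³/10 (r(z) = ((z*z)*(11/10))*z = (z²*(11/10))*z = (11*z²/10)*z = 11*z³/10)
14*(52 + r(-12)) = 14*(52 + (11/10)*(-12)³) = 14*(52 + (11/10)*(-1728)) = 14*(52 - 9504/5) = 14*(-9244/5) = -129416/5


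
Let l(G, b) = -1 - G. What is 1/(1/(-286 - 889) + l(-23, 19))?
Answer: 1175/25849 ≈ 0.045456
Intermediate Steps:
1/(1/(-286 - 889) + l(-23, 19)) = 1/(1/(-286 - 889) + (-1 - 1*(-23))) = 1/(1/(-1175) + (-1 + 23)) = 1/(-1/1175 + 22) = 1/(25849/1175) = 1175/25849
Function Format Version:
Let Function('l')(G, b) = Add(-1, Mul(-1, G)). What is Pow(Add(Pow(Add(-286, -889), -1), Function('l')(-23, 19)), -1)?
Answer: Rational(1175, 25849) ≈ 0.045456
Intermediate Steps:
Pow(Add(Pow(Add(-286, -889), -1), Function('l')(-23, 19)), -1) = Pow(Add(Pow(Add(-286, -889), -1), Add(-1, Mul(-1, -23))), -1) = Pow(Add(Pow(-1175, -1), Add(-1, 23)), -1) = Pow(Add(Rational(-1, 1175), 22), -1) = Pow(Rational(25849, 1175), -1) = Rational(1175, 25849)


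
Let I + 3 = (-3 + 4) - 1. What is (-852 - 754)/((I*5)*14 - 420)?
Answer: 803/315 ≈ 2.5492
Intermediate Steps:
I = -3 (I = -3 + ((-3 + 4) - 1) = -3 + (1 - 1) = -3 + 0 = -3)
(-852 - 754)/((I*5)*14 - 420) = (-852 - 754)/(-3*5*14 - 420) = -1606/(-15*14 - 420) = -1606/(-210 - 420) = -1606/(-630) = -1606*(-1/630) = 803/315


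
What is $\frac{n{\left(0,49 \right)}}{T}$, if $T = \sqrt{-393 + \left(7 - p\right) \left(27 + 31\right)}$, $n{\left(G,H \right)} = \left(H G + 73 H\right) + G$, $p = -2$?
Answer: $\frac{3577 \sqrt{129}}{129} \approx 314.94$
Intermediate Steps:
$n{\left(G,H \right)} = G + 73 H + G H$ ($n{\left(G,H \right)} = \left(G H + 73 H\right) + G = \left(73 H + G H\right) + G = G + 73 H + G H$)
$T = \sqrt{129}$ ($T = \sqrt{-393 + \left(7 - -2\right) \left(27 + 31\right)} = \sqrt{-393 + \left(7 + 2\right) 58} = \sqrt{-393 + 9 \cdot 58} = \sqrt{-393 + 522} = \sqrt{129} \approx 11.358$)
$\frac{n{\left(0,49 \right)}}{T} = \frac{0 + 73 \cdot 49 + 0 \cdot 49}{\sqrt{129}} = \left(0 + 3577 + 0\right) \frac{\sqrt{129}}{129} = 3577 \frac{\sqrt{129}}{129} = \frac{3577 \sqrt{129}}{129}$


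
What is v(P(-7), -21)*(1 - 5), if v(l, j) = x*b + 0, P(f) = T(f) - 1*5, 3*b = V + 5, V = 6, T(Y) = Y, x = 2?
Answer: -88/3 ≈ -29.333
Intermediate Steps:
b = 11/3 (b = (6 + 5)/3 = (⅓)*11 = 11/3 ≈ 3.6667)
P(f) = -5 + f (P(f) = f - 1*5 = f - 5 = -5 + f)
v(l, j) = 22/3 (v(l, j) = 2*(11/3) + 0 = 22/3 + 0 = 22/3)
v(P(-7), -21)*(1 - 5) = 22*(1 - 5)/3 = (22/3)*(-4) = -88/3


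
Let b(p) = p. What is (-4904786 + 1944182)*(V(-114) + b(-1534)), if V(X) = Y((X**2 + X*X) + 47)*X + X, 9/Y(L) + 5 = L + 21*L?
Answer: 931665337704360/190951 ≈ 4.8791e+9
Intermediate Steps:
Y(L) = 9/(-5 + 22*L) (Y(L) = 9/(-5 + (L + 21*L)) = 9/(-5 + 22*L))
V(X) = X + 9*X/(1029 + 44*X**2) (V(X) = (9/(-5 + 22*((X**2 + X*X) + 47)))*X + X = (9/(-5 + 22*((X**2 + X**2) + 47)))*X + X = (9/(-5 + 22*(2*X**2 + 47)))*X + X = (9/(-5 + 22*(47 + 2*X**2)))*X + X = (9/(-5 + (1034 + 44*X**2)))*X + X = (9/(1029 + 44*X**2))*X + X = 9*X/(1029 + 44*X**2) + X = X + 9*X/(1029 + 44*X**2))
(-4904786 + 1944182)*(V(-114) + b(-1534)) = (-4904786 + 1944182)*((44*(-114)**3 + 1038*(-114))/(1029 + 44*(-114)**2) - 1534) = -2960604*((44*(-1481544) - 118332)/(1029 + 44*12996) - 1534) = -2960604*((-65187936 - 118332)/(1029 + 571824) - 1534) = -2960604*(-65306268/572853 - 1534) = -2960604*((1/572853)*(-65306268) - 1534) = -2960604*(-21768756/190951 - 1534) = -2960604*(-314687590/190951) = 931665337704360/190951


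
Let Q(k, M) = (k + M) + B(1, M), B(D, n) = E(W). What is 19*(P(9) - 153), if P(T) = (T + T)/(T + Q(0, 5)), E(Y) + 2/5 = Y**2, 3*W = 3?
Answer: -210501/73 ≈ -2883.6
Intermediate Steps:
W = 1 (W = (1/3)*3 = 1)
E(Y) = -2/5 + Y**2
B(D, n) = 3/5 (B(D, n) = -2/5 + 1**2 = -2/5 + 1 = 3/5)
Q(k, M) = 3/5 + M + k (Q(k, M) = (k + M) + 3/5 = (M + k) + 3/5 = 3/5 + M + k)
P(T) = 2*T/(28/5 + T) (P(T) = (T + T)/(T + (3/5 + 5 + 0)) = (2*T)/(T + 28/5) = (2*T)/(28/5 + T) = 2*T/(28/5 + T))
19*(P(9) - 153) = 19*(10*9/(28 + 5*9) - 153) = 19*(10*9/(28 + 45) - 153) = 19*(10*9/73 - 153) = 19*(10*9*(1/73) - 153) = 19*(90/73 - 153) = 19*(-11079/73) = -210501/73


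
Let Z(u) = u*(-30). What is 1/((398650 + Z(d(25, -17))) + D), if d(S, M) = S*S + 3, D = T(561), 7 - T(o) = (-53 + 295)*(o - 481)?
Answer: 1/360457 ≈ 2.7743e-6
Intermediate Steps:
T(o) = 116409 - 242*o (T(o) = 7 - (-53 + 295)*(o - 481) = 7 - 242*(-481 + o) = 7 - (-116402 + 242*o) = 7 + (116402 - 242*o) = 116409 - 242*o)
D = -19353 (D = 116409 - 242*561 = 116409 - 135762 = -19353)
d(S, M) = 3 + S² (d(S, M) = S² + 3 = 3 + S²)
Z(u) = -30*u
1/((398650 + Z(d(25, -17))) + D) = 1/((398650 - 30*(3 + 25²)) - 19353) = 1/((398650 - 30*(3 + 625)) - 19353) = 1/((398650 - 30*628) - 19353) = 1/((398650 - 18840) - 19353) = 1/(379810 - 19353) = 1/360457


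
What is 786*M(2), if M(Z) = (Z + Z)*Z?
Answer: 6288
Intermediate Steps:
M(Z) = 2*Z² (M(Z) = (2*Z)*Z = 2*Z²)
786*M(2) = 786*(2*2²) = 786*(2*4) = 786*8 = 6288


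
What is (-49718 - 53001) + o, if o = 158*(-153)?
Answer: -126893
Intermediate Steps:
o = -24174
(-49718 - 53001) + o = (-49718 - 53001) - 24174 = -102719 - 24174 = -126893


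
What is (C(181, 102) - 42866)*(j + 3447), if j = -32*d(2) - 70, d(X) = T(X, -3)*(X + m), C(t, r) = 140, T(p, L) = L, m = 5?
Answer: -172997574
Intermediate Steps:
d(X) = -15 - 3*X (d(X) = -3*(X + 5) = -3*(5 + X) = -15 - 3*X)
j = 602 (j = -32*(-15 - 3*2) - 70 = -32*(-15 - 6) - 70 = -32*(-21) - 70 = 672 - 70 = 602)
(C(181, 102) - 42866)*(j + 3447) = (140 - 42866)*(602 + 3447) = -42726*4049 = -172997574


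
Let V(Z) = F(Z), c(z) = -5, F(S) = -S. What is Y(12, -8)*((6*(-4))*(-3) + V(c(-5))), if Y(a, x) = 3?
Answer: 231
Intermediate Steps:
V(Z) = -Z
Y(12, -8)*((6*(-4))*(-3) + V(c(-5))) = 3*((6*(-4))*(-3) - 1*(-5)) = 3*(-24*(-3) + 5) = 3*(72 + 5) = 3*77 = 231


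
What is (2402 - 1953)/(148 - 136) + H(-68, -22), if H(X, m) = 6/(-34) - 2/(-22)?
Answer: 83771/2244 ≈ 37.331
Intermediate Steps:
H(X, m) = -16/187 (H(X, m) = 6*(-1/34) - 2*(-1/22) = -3/17 + 1/11 = -16/187)
(2402 - 1953)/(148 - 136) + H(-68, -22) = (2402 - 1953)/(148 - 136) - 16/187 = 449/12 - 16/187 = 83771/2244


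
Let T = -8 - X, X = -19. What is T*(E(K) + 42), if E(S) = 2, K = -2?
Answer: 484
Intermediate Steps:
T = 11 (T = -8 - 1*(-19) = -8 + 19 = 11)
T*(E(K) + 42) = 11*(2 + 42) = 11*44 = 484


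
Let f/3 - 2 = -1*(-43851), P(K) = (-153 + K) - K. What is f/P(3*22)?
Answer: -43853/51 ≈ -859.86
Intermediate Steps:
P(K) = -153
f = 131559 (f = 6 + 3*(-1*(-43851)) = 6 + 3*43851 = 6 + 131553 = 131559)
f/P(3*22) = 131559/(-153) = 131559*(-1/153) = -43853/51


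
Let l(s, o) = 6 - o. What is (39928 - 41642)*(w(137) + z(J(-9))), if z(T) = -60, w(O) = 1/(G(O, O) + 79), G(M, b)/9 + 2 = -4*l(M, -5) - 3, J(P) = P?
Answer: 18614897/181 ≈ 1.0284e+5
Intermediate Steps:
G(M, b) = -441 (G(M, b) = -18 + 9*(-4*(6 - 1*(-5)) - 3) = -18 + 9*(-4*(6 + 5) - 3) = -18 + 9*(-4*11 - 3) = -18 + 9*(-44 - 3) = -18 + 9*(-47) = -18 - 423 = -441)
w(O) = -1/362 (w(O) = 1/(-441 + 79) = 1/(-362) = -1/362)
(39928 - 41642)*(w(137) + z(J(-9))) = (39928 - 41642)*(-1/362 - 60) = -1714*(-21721/362) = 18614897/181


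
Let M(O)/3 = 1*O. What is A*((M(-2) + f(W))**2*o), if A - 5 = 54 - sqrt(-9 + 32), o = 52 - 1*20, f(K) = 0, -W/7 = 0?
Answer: 67968 - 1152*sqrt(23) ≈ 62443.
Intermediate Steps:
W = 0 (W = -7*0 = 0)
M(O) = 3*O (M(O) = 3*(1*O) = 3*O)
o = 32 (o = 52 - 20 = 32)
A = 59 - sqrt(23) (A = 5 + (54 - sqrt(-9 + 32)) = 5 + (54 - sqrt(23)) = 59 - sqrt(23) ≈ 54.204)
A*((M(-2) + f(W))**2*o) = (59 - sqrt(23))*((3*(-2) + 0)**2*32) = (59 - sqrt(23))*((-6 + 0)**2*32) = (59 - sqrt(23))*((-6)**2*32) = (59 - sqrt(23))*(36*32) = (59 - sqrt(23))*1152 = 67968 - 1152*sqrt(23)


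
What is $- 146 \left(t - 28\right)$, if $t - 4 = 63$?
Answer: $-5694$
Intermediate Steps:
$t = 67$ ($t = 4 + 63 = 67$)
$- 146 \left(t - 28\right) = - 146 \left(67 - 28\right) = \left(-146\right) 39 = -5694$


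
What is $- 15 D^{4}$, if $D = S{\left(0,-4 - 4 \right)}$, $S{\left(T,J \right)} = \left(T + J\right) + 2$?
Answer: $-19440$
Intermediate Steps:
$S{\left(T,J \right)} = 2 + J + T$ ($S{\left(T,J \right)} = \left(J + T\right) + 2 = 2 + J + T$)
$D = -6$ ($D = 2 - 8 + 0 = -6$)
$- 15 D^{4} = - 15 \left(-6\right)^{4} = \left(-15\right) 1296 = -19440$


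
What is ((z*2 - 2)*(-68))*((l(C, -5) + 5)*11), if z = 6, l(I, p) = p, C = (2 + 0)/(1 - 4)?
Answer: 0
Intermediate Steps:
C = -⅔ (C = 2/(-3) = 2*(-⅓) = -⅔ ≈ -0.66667)
((z*2 - 2)*(-68))*((l(C, -5) + 5)*11) = ((6*2 - 2)*(-68))*((-5 + 5)*11) = ((12 - 2)*(-68))*(0*11) = (10*(-68))*0 = -680*0 = 0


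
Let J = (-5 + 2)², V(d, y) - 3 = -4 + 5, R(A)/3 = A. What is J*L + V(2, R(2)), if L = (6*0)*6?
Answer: 4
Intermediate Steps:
R(A) = 3*A
V(d, y) = 4 (V(d, y) = 3 + (-4 + 5) = 3 + 1 = 4)
L = 0 (L = 0*6 = 0)
J = 9 (J = (-3)² = 9)
J*L + V(2, R(2)) = 9*0 + 4 = 0 + 4 = 4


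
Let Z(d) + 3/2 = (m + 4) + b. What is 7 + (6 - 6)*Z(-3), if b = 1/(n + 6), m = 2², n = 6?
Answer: 7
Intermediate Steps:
m = 4
b = 1/12 (b = 1/(6 + 6) = 1/12 ≈ 0.083333)
Z(d) = 79/12 (Z(d) = -3/2 + ((4 + 4) + 1/12) = -3/2 + (8 + 1/12) = -3/2 + 97/12 = 79/12)
7 + (6 - 6)*Z(-3) = 7 + (6 - 6)*(79/12) = 7 + 0*(79/12) = 7 + 0 = 7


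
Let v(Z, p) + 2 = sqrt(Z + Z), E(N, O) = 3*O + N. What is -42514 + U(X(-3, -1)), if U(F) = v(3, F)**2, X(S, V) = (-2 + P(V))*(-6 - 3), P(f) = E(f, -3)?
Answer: -42514 + (2 - sqrt(6))**2 ≈ -42514.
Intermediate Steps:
E(N, O) = N + 3*O
P(f) = -9 + f (P(f) = f + 3*(-3) = f - 9 = -9 + f)
v(Z, p) = -2 + sqrt(2)*sqrt(Z) (v(Z, p) = -2 + sqrt(Z + Z) = -2 + sqrt(2*Z) = -2 + sqrt(2)*sqrt(Z))
X(S, V) = 99 - 9*V (X(S, V) = (-2 + (-9 + V))*(-6 - 3) = (-11 + V)*(-9) = 99 - 9*V)
U(F) = (-2 + sqrt(6))**2 (U(F) = (-2 + sqrt(2)*sqrt(3))**2 = (-2 + sqrt(6))**2)
-42514 + U(X(-3, -1)) = -42514 + (2 - sqrt(6))**2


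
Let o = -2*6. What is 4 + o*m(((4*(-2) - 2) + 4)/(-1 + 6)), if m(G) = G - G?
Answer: 4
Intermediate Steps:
o = -12
m(G) = 0
4 + o*m(((4*(-2) - 2) + 4)/(-1 + 6)) = 4 - 12*0 = 4 + 0 = 4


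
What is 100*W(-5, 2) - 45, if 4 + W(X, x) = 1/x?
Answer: -395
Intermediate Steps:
W(X, x) = -4 + 1/x
100*W(-5, 2) - 45 = 100*(-4 + 1/2) - 45 = 100*(-4 + ½) - 45 = 100*(-7/2) - 45 = -350 - 45 = -395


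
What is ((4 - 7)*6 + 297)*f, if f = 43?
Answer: 11997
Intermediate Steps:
((4 - 7)*6 + 297)*f = ((4 - 7)*6 + 297)*43 = (-3*6 + 297)*43 = (-18 + 297)*43 = 279*43 = 11997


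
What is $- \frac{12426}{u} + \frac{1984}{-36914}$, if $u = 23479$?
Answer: $- \frac{252637850}{433351903} \approx -0.58298$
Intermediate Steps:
$- \frac{12426}{u} + \frac{1984}{-36914} = - \frac{12426}{23479} + \frac{1984}{-36914} = \left(-12426\right) \frac{1}{23479} + 1984 \left(- \frac{1}{36914}\right) = - \frac{12426}{23479} - \frac{992}{18457} = - \frac{252637850}{433351903}$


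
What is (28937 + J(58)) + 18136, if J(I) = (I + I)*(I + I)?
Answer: 60529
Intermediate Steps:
J(I) = 4*I² (J(I) = (2*I)*(2*I) = 4*I²)
(28937 + J(58)) + 18136 = (28937 + 4*58²) + 18136 = (28937 + 4*3364) + 18136 = (28937 + 13456) + 18136 = 42393 + 18136 = 60529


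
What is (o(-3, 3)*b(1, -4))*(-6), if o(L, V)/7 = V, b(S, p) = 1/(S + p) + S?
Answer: -84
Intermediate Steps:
b(S, p) = S + 1/(S + p)
o(L, V) = 7*V
(o(-3, 3)*b(1, -4))*(-6) = ((7*3)*((1 + 1**2 + 1*(-4))/(1 - 4)))*(-6) = (21*((1 + 1 - 4)/(-3)))*(-6) = (21*(-1/3*(-2)))*(-6) = (21*(2/3))*(-6) = 14*(-6) = -84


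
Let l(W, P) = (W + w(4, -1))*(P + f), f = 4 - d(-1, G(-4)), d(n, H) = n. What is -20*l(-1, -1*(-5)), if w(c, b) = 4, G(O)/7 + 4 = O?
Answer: -600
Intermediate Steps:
G(O) = -28 + 7*O
f = 5 (f = 4 - 1*(-1) = 4 + 1 = 5)
l(W, P) = (4 + W)*(5 + P) (l(W, P) = (W + 4)*(P + 5) = (4 + W)*(5 + P))
-20*l(-1, -1*(-5)) = -20*(20 + 4*(-1*(-5)) + 5*(-1) - 1*(-5)*(-1)) = -20*(20 + 4*5 - 5 + 5*(-1)) = -20*(20 + 20 - 5 - 5) = -20*30 = -600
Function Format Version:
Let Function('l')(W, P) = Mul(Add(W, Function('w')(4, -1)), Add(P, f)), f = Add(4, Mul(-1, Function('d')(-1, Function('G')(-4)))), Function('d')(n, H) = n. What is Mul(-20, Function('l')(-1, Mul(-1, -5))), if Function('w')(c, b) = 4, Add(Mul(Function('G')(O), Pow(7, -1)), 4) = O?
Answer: -600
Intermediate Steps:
Function('G')(O) = Add(-28, Mul(7, O))
f = 5 (f = Add(4, Mul(-1, -1)) = Add(4, 1) = 5)
Function('l')(W, P) = Mul(Add(4, W), Add(5, P)) (Function('l')(W, P) = Mul(Add(W, 4), Add(P, 5)) = Mul(Add(4, W), Add(5, P)))
Mul(-20, Function('l')(-1, Mul(-1, -5))) = Mul(-20, Add(20, Mul(4, Mul(-1, -5)), Mul(5, -1), Mul(Mul(-1, -5), -1))) = Mul(-20, Add(20, Mul(4, 5), -5, Mul(5, -1))) = Mul(-20, Add(20, 20, -5, -5)) = Mul(-20, 30) = -600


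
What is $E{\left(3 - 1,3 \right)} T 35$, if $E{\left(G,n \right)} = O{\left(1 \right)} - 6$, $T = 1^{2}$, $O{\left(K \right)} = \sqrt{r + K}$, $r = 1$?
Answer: $-210 + 35 \sqrt{2} \approx -160.5$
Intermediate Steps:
$O{\left(K \right)} = \sqrt{1 + K}$
$T = 1$
$E{\left(G,n \right)} = -6 + \sqrt{2}$ ($E{\left(G,n \right)} = \sqrt{1 + 1} - 6 = \sqrt{2} - 6 = -6 + \sqrt{2}$)
$E{\left(3 - 1,3 \right)} T 35 = \left(-6 + \sqrt{2}\right) 1 \cdot 35 = \left(-6 + \sqrt{2}\right) 35 = -210 + 35 \sqrt{2}$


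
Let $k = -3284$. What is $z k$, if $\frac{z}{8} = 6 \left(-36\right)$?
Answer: $5674752$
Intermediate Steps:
$z = -1728$ ($z = 8 \cdot 6 \left(-36\right) = 8 \left(-216\right) = -1728$)
$z k = \left(-1728\right) \left(-3284\right) = 5674752$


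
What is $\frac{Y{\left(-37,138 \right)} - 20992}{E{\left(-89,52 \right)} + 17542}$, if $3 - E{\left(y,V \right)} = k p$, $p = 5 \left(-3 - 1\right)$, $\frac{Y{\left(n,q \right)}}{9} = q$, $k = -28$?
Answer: $- \frac{50}{43} \approx -1.1628$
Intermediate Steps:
$Y{\left(n,q \right)} = 9 q$
$p = -20$ ($p = 5 \left(-4\right) = -20$)
$E{\left(y,V \right)} = -557$ ($E{\left(y,V \right)} = 3 - \left(-28\right) \left(-20\right) = 3 - 560 = -557$)
$\frac{Y{\left(-37,138 \right)} - 20992}{E{\left(-89,52 \right)} + 17542} = \frac{9 \cdot 138 - 20992}{-557 + 17542} = \frac{1242 - 20992}{16985} = \left(-19750\right) \frac{1}{16985} = - \frac{50}{43}$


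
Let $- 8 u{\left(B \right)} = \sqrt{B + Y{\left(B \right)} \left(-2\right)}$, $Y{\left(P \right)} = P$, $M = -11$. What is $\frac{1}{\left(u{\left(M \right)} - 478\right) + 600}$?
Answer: $\frac{7808}{952565} + \frac{8 \sqrt{11}}{952565} \approx 0.0082247$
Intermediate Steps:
$u{\left(B \right)} = - \frac{\sqrt{- B}}{8}$ ($u{\left(B \right)} = - \frac{\sqrt{B + B \left(-2\right)}}{8} = - \frac{\sqrt{B - 2 B}}{8} = - \frac{\sqrt{- B}}{8}$)
$\frac{1}{\left(u{\left(M \right)} - 478\right) + 600} = \frac{1}{\left(- \frac{\sqrt{\left(-1\right) \left(-11\right)}}{8} - 478\right) + 600} = \frac{1}{\left(- \frac{\sqrt{11}}{8} - 478\right) + 600} = \frac{1}{\left(-478 - \frac{\sqrt{11}}{8}\right) + 600} = \frac{1}{122 - \frac{\sqrt{11}}{8}}$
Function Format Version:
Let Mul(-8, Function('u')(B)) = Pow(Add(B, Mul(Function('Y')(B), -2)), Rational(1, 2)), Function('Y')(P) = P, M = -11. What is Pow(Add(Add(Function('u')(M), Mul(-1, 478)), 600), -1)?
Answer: Add(Rational(7808, 952565), Mul(Rational(8, 952565), Pow(11, Rational(1, 2)))) ≈ 0.0082247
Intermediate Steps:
Function('u')(B) = Mul(Rational(-1, 8), Pow(Mul(-1, B), Rational(1, 2))) (Function('u')(B) = Mul(Rational(-1, 8), Pow(Add(B, Mul(B, -2)), Rational(1, 2))) = Mul(Rational(-1, 8), Pow(Add(B, Mul(-2, B)), Rational(1, 2))) = Mul(Rational(-1, 8), Pow(Mul(-1, B), Rational(1, 2))))
Pow(Add(Add(Function('u')(M), Mul(-1, 478)), 600), -1) = Pow(Add(Add(Mul(Rational(-1, 8), Pow(Mul(-1, -11), Rational(1, 2))), Mul(-1, 478)), 600), -1) = Pow(Add(Add(Mul(Rational(-1, 8), Pow(11, Rational(1, 2))), -478), 600), -1) = Pow(Add(Add(-478, Mul(Rational(-1, 8), Pow(11, Rational(1, 2)))), 600), -1) = Pow(Add(122, Mul(Rational(-1, 8), Pow(11, Rational(1, 2)))), -1)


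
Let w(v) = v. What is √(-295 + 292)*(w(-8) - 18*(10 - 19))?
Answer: 154*I*√3 ≈ 266.74*I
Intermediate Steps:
√(-295 + 292)*(w(-8) - 18*(10 - 19)) = √(-295 + 292)*(-8 - 18*(10 - 19)) = √(-3)*(-8 - 18*(-9)) = (I*√3)*(-8 + 162) = (I*√3)*154 = 154*I*√3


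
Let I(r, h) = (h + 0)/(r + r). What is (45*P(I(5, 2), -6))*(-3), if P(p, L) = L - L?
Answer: 0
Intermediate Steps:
I(r, h) = h/(2*r) (I(r, h) = h/((2*r)) = h*(1/(2*r)) = h/(2*r))
P(p, L) = 0
(45*P(I(5, 2), -6))*(-3) = (45*0)*(-3) = 0*(-3) = 0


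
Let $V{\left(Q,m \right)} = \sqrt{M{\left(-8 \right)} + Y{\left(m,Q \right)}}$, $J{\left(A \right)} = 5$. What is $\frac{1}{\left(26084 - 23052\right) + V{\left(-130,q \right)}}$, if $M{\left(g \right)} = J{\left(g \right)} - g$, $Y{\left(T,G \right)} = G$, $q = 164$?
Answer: $\frac{3032}{9193141} - \frac{3 i \sqrt{13}}{9193141} \approx 0.00032981 - 1.1766 \cdot 10^{-6} i$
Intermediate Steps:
$M{\left(g \right)} = 5 - g$
$V{\left(Q,m \right)} = \sqrt{13 + Q}$ ($V{\left(Q,m \right)} = \sqrt{\left(5 - -8\right) + Q} = \sqrt{\left(5 + 8\right) + Q} = \sqrt{13 + Q}$)
$\frac{1}{\left(26084 - 23052\right) + V{\left(-130,q \right)}} = \frac{1}{\left(26084 - 23052\right) + \sqrt{13 - 130}} = \frac{1}{3032 + \sqrt{-117}} = \frac{1}{3032 + 3 i \sqrt{13}}$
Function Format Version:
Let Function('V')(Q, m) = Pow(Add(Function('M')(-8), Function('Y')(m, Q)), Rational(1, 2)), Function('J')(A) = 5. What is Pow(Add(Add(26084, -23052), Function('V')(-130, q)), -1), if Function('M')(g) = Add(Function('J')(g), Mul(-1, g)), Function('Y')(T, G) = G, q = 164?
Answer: Add(Rational(3032, 9193141), Mul(Rational(-3, 9193141), I, Pow(13, Rational(1, 2)))) ≈ Add(0.00032981, Mul(-1.1766e-6, I))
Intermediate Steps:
Function('M')(g) = Add(5, Mul(-1, g))
Function('V')(Q, m) = Pow(Add(13, Q), Rational(1, 2)) (Function('V')(Q, m) = Pow(Add(Add(5, Mul(-1, -8)), Q), Rational(1, 2)) = Pow(Add(Add(5, 8), Q), Rational(1, 2)) = Pow(Add(13, Q), Rational(1, 2)))
Pow(Add(Add(26084, -23052), Function('V')(-130, q)), -1) = Pow(Add(Add(26084, -23052), Pow(Add(13, -130), Rational(1, 2))), -1) = Pow(Add(3032, Pow(-117, Rational(1, 2))), -1) = Pow(Add(3032, Mul(3, I, Pow(13, Rational(1, 2)))), -1)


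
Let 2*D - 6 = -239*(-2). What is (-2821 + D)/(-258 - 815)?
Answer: 2579/1073 ≈ 2.4035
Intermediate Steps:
D = 242 (D = 3 + (-239*(-2))/2 = 3 + (½)*478 = 3 + 239 = 242)
(-2821 + D)/(-258 - 815) = (-2821 + 242)/(-258 - 815) = -2579/(-1073) = -2579*(-1/1073) = 2579/1073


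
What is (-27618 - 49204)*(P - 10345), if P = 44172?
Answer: -2598657794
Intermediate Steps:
(-27618 - 49204)*(P - 10345) = (-27618 - 49204)*(44172 - 10345) = -76822*33827 = -2598657794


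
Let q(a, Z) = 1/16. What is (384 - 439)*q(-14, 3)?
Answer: -55/16 ≈ -3.4375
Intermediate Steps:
q(a, Z) = 1/16
(384 - 439)*q(-14, 3) = (384 - 439)*(1/16) = -55*1/16 = -55/16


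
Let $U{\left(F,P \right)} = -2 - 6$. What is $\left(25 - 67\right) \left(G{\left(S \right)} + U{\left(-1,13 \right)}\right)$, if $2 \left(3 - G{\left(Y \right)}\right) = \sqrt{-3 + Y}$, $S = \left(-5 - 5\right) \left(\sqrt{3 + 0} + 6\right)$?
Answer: $210 + 21 \sqrt{-63 - 10 \sqrt{3}} \approx 210.0 + 188.21 i$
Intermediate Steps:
$U{\left(F,P \right)} = -8$
$S = -60 - 10 \sqrt{3}$ ($S = - 10 \left(\sqrt{3} + 6\right) = - 10 \left(6 + \sqrt{3}\right) = -60 - 10 \sqrt{3} \approx -77.321$)
$G{\left(Y \right)} = 3 - \frac{\sqrt{-3 + Y}}{2}$
$\left(25 - 67\right) \left(G{\left(S \right)} + U{\left(-1,13 \right)}\right) = \left(25 - 67\right) \left(\left(3 - \frac{\sqrt{-3 - \left(60 + 10 \sqrt{3}\right)}}{2}\right) - 8\right) = \left(25 - 67\right) \left(\left(3 - \frac{\sqrt{-63 - 10 \sqrt{3}}}{2}\right) - 8\right) = - 42 \left(-5 - \frac{\sqrt{-63 - 10 \sqrt{3}}}{2}\right) = 210 + 21 \sqrt{-63 - 10 \sqrt{3}}$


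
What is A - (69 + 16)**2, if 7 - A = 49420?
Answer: -56638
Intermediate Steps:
A = -49413 (A = 7 - 1*49420 = 7 - 49420 = -49413)
A - (69 + 16)**2 = -49413 - (69 + 16)**2 = -49413 - 1*85**2 = -49413 - 1*7225 = -49413 - 7225 = -56638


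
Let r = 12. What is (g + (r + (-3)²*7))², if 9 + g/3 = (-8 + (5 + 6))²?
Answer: 5625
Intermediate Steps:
g = 0 (g = -27 + 3*(-8 + (5 + 6))² = -27 + 3*(-8 + 11)² = -27 + 3*3² = -27 + 3*9 = -27 + 27 = 0)
(g + (r + (-3)²*7))² = (0 + (12 + (-3)²*7))² = (0 + (12 + 9*7))² = (0 + (12 + 63))² = (0 + 75)² = 75² = 5625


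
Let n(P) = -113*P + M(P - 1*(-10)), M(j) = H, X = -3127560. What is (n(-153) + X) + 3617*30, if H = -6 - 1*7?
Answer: -3001774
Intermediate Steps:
H = -13 (H = -6 - 7 = -13)
M(j) = -13
n(P) = -13 - 113*P (n(P) = -113*P - 13 = -13 - 113*P)
(n(-153) + X) + 3617*30 = ((-13 - 113*(-153)) - 3127560) + 3617*30 = ((-13 + 17289) - 3127560) + 108510 = (17276 - 3127560) + 108510 = -3110284 + 108510 = -3001774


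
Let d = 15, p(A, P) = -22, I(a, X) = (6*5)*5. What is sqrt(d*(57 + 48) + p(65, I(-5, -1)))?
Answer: sqrt(1553) ≈ 39.408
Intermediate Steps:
I(a, X) = 150 (I(a, X) = 30*5 = 150)
sqrt(d*(57 + 48) + p(65, I(-5, -1))) = sqrt(15*(57 + 48) - 22) = sqrt(15*105 - 22) = sqrt(1575 - 22) = sqrt(1553)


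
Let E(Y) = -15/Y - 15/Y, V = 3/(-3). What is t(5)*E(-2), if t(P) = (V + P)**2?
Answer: 240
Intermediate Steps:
V = -1 (V = 3*(-1/3) = -1)
E(Y) = -30/Y
t(P) = (-1 + P)**2
t(5)*E(-2) = (-1 + 5)**2*(-30/(-2)) = 4**2*(-30*(-1/2)) = 16*15 = 240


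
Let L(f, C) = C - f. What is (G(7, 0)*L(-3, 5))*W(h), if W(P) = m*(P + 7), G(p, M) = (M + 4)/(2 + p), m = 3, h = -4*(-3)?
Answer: 608/3 ≈ 202.67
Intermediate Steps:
h = 12
G(p, M) = (4 + M)/(2 + p)
W(P) = 21 + 3*P (W(P) = 3*(P + 7) = 3*(7 + P) = 21 + 3*P)
(G(7, 0)*L(-3, 5))*W(h) = (((4 + 0)/(2 + 7))*(5 - 1*(-3)))*(21 + 3*12) = ((4/9)*(5 + 3))*(21 + 36) = (((⅑)*4)*8)*57 = ((4/9)*8)*57 = (32/9)*57 = 608/3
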